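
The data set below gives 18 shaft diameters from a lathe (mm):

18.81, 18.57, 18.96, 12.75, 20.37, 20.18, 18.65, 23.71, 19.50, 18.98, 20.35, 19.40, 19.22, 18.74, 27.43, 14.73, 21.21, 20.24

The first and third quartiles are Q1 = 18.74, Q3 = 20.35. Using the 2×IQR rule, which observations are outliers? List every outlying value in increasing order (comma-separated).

IQR = Q3 − Q1 = 20.35 − 18.74 = 1.61.
Lower fence = Q1 − 2·IQR = 18.74 − 3.22 = 15.52.
Upper fence = Q3 + 2·IQR = 20.35 + 3.22 = 23.57.
12.75 < 15.52 → outlier.
14.73 < 15.52 → outlier.
23.71 > 23.57 → outlier.
27.43 > 23.57 → outlier.
All remaining values lie within [15.52, 23.57].

12.75, 14.73, 23.71, 27.43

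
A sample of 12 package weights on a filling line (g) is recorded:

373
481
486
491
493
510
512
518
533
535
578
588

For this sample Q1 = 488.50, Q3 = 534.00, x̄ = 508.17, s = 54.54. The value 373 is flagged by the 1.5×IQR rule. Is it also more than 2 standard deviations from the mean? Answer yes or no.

z = (373 − 508.17) / 54.54 = -2.48.
|z| = 2.48 > 2.

yes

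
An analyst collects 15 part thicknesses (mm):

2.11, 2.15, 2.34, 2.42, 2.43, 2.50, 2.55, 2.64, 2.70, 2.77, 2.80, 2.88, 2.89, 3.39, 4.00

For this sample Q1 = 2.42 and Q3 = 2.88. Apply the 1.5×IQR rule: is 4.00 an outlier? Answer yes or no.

IQR = Q3 − Q1 = 2.88 − 2.42 = 0.46.
Lower fence = Q1 − 1.5·IQR = 2.42 − 0.69 = 1.73.
Upper fence = Q3 + 1.5·IQR = 2.88 + 0.69 = 3.57.
4.00 lies above the upper fence.

yes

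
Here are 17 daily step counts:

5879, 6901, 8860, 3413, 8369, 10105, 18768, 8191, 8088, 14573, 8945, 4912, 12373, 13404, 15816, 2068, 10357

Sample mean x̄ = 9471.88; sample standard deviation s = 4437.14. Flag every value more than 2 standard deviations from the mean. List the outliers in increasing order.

Cutoffs at x̄ ± 2s: 9471.88 ± 2·4437.14 = [597.60, 18346.16].
18768: z = 2.10, |z| > 2 → outlier.
Every other value lies within [597.60, 18346.16].

18768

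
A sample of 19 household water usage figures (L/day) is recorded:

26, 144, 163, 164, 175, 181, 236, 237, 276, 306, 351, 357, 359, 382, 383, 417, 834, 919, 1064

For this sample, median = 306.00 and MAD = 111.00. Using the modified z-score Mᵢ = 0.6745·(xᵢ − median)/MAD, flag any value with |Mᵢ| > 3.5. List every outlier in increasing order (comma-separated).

919, 1064

|Mᵢ| > 3.5 ⇔ |xᵢ − 306.00| > 3.5·111.00/0.6745 = 575.98.
So outliers lie outside [-269.98, 881.98].
919: M = 3.72 → outlier.
1064: M = 4.61 → outlier.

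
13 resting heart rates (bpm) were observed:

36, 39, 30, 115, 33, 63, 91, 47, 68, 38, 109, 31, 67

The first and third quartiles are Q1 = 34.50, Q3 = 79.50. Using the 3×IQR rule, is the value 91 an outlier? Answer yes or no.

IQR = Q3 − Q1 = 79.50 − 34.50 = 45.00.
Lower fence = Q1 − 3·IQR = 34.50 − 135.00 = -100.50.
Upper fence = Q3 + 3·IQR = 79.50 + 135.00 = 214.50.
91 lies within [-100.50, 214.50].

no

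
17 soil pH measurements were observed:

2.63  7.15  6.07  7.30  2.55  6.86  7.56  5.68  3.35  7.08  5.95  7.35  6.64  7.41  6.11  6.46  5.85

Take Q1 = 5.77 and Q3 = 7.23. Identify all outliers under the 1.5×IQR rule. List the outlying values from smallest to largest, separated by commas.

IQR = Q3 − Q1 = 7.23 − 5.77 = 1.46.
Lower fence = Q1 − 1.5·IQR = 5.77 − 2.19 = 3.58.
Upper fence = Q3 + 1.5·IQR = 7.23 + 2.19 = 9.42.
2.55 < 3.58 → outlier.
2.63 < 3.58 → outlier.
3.35 < 3.58 → outlier.
All remaining values lie within [3.58, 9.42].

2.55, 2.63, 3.35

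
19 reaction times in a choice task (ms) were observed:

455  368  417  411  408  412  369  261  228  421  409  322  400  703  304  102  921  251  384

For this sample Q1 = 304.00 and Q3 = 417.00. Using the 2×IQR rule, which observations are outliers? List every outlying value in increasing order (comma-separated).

703, 921

IQR = Q3 − Q1 = 417.00 − 304.00 = 113.00.
Lower fence = Q1 − 2·IQR = 304.00 − 226.00 = 78.00.
Upper fence = Q3 + 2·IQR = 417.00 + 226.00 = 643.00.
703 > 643.00 → outlier.
921 > 643.00 → outlier.
All remaining values lie within [78.00, 643.00].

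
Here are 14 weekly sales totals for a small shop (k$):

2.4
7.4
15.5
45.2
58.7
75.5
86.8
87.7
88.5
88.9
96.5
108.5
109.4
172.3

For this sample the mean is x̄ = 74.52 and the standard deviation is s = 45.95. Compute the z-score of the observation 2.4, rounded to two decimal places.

z = (2.4 − 74.52) / 45.95 = -1.57.

-1.57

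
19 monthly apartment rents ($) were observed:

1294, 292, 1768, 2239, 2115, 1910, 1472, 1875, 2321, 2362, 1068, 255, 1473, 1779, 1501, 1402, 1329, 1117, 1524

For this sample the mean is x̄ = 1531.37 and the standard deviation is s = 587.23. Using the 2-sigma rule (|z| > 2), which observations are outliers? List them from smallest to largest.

255, 292

Cutoffs at x̄ ± 2s: 1531.37 ± 2·587.23 = [356.91, 2705.83].
255: z = -2.17, |z| > 2 → outlier.
292: z = -2.11, |z| > 2 → outlier.
Every other value lies within [356.91, 2705.83].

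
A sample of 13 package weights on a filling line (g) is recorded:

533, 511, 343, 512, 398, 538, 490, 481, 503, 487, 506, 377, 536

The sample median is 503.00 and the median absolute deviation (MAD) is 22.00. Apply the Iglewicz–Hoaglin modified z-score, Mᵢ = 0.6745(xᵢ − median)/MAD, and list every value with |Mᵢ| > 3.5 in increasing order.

343, 377

|Mᵢ| > 3.5 ⇔ |xᵢ − 503.00| > 3.5·22.00/0.6745 = 114.16.
So outliers lie outside [388.84, 617.16].
343: M = -4.91 → outlier.
377: M = -3.86 → outlier.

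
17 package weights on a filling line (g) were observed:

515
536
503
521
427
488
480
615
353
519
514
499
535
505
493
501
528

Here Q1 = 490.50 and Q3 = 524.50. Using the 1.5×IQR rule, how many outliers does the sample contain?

3

IQR = 34.00; fences at 490.50 − 51.00 = 439.50 and 524.50 + 51.00 = 575.50.
Outside the cutoffs: 353, 427, 615.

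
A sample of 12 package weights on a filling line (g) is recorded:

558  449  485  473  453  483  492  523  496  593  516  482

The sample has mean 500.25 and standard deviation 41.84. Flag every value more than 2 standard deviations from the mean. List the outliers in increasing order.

593

Cutoffs at x̄ ± 2s: 500.25 ± 2·41.84 = [416.57, 583.93].
593: z = 2.22, |z| > 2 → outlier.
Every other value lies within [416.57, 583.93].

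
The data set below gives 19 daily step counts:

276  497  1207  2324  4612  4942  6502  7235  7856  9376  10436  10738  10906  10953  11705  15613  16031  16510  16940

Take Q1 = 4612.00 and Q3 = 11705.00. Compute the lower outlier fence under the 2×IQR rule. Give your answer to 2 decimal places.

-9574.00

IQR = Q3 − Q1 = 11705.00 − 4612.00 = 7093.00.
Lower fence = Q1 − 2·IQR = 4612.00 − 14186.00 = -9574.00.
Upper fence = Q3 + 2·IQR = 11705.00 + 14186.00 = 25891.00.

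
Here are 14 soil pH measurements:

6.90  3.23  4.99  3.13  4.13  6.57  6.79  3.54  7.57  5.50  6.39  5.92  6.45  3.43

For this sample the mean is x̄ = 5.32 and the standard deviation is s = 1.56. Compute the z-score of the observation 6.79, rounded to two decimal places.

0.94

z = (6.79 − 5.32) / 1.56 = 0.94.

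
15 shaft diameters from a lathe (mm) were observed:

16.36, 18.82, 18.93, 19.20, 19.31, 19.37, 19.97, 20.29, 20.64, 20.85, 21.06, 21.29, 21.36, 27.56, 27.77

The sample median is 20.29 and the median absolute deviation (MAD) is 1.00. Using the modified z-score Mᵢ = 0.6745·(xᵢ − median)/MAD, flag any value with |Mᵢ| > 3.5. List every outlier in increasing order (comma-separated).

27.56, 27.77

|Mᵢ| > 3.5 ⇔ |xᵢ − 20.29| > 3.5·1.00/0.6745 = 5.19.
So outliers lie outside [15.10, 25.48].
27.56: M = 4.90 → outlier.
27.77: M = 5.05 → outlier.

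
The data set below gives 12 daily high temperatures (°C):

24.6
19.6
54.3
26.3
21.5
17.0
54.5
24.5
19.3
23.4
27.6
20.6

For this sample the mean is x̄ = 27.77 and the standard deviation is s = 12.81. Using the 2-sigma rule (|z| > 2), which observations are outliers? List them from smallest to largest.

54.3, 54.5

Cutoffs at x̄ ± 2s: 27.77 ± 2·12.81 = [2.15, 53.39].
54.3: z = 2.07, |z| > 2 → outlier.
54.5: z = 2.09, |z| > 2 → outlier.
Every other value lies within [2.15, 53.39].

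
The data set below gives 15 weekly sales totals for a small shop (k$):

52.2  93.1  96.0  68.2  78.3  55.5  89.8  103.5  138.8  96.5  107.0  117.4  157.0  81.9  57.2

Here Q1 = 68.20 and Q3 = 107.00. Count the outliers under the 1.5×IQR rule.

IQR = 38.80; fences at 68.20 − 58.20 = 10.00 and 107.00 + 58.20 = 165.20.
Every value lies within the cutoffs.

0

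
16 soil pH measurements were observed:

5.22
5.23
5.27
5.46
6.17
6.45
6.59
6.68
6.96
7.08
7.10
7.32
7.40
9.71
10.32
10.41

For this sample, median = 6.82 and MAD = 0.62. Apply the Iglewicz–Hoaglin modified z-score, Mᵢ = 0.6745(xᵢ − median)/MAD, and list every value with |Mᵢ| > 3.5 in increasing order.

|Mᵢ| > 3.5 ⇔ |xᵢ − 6.82| > 3.5·0.62/0.6745 = 3.22.
So outliers lie outside [3.60, 10.04].
10.32: M = 3.81 → outlier.
10.41: M = 3.91 → outlier.

10.32, 10.41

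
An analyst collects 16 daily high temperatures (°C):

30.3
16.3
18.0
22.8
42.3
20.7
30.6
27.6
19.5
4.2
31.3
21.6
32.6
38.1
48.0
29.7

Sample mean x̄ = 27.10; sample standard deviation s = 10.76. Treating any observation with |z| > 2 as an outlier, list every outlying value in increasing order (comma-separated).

Cutoffs at x̄ ± 2s: 27.10 ± 2·10.76 = [5.58, 48.62].
4.2: z = -2.13, |z| > 2 → outlier.
Every other value lies within [5.58, 48.62].

4.2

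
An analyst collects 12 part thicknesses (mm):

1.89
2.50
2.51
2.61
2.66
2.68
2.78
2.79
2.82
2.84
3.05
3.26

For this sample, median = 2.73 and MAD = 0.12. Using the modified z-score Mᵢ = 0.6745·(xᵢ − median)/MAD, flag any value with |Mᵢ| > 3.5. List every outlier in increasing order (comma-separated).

|Mᵢ| > 3.5 ⇔ |xᵢ − 2.73| > 3.5·0.12/0.6745 = 0.62.
So outliers lie outside [2.11, 3.35].
1.89: M = -4.72 → outlier.

1.89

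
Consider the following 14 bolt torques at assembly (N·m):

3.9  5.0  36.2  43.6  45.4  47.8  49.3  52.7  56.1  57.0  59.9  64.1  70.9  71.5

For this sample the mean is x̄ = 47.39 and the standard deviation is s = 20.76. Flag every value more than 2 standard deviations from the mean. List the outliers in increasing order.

3.9, 5.0

Cutoffs at x̄ ± 2s: 47.39 ± 2·20.76 = [5.87, 88.91].
3.9: z = -2.09, |z| > 2 → outlier.
5.0: z = -2.04, |z| > 2 → outlier.
Every other value lies within [5.87, 88.91].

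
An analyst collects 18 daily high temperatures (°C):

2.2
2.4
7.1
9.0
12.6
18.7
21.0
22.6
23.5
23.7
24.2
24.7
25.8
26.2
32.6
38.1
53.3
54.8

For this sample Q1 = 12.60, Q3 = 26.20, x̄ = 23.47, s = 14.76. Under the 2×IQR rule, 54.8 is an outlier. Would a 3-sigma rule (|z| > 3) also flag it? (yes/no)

no

z = (54.8 − 23.47) / 14.76 = 2.12.
|z| = 2.12 ≤ 3.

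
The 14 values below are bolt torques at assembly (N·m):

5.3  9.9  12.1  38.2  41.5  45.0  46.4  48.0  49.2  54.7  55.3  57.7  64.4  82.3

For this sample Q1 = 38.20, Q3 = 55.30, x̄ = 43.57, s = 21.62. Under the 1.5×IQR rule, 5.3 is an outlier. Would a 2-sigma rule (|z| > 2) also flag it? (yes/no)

z = (5.3 − 43.57) / 21.62 = -1.77.
|z| = 1.77 ≤ 2.

no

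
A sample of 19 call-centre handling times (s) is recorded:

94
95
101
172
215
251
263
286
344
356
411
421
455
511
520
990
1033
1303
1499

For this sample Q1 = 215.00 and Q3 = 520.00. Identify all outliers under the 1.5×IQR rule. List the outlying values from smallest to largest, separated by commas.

990, 1033, 1303, 1499

IQR = Q3 − Q1 = 520.00 − 215.00 = 305.00.
Lower fence = Q1 − 1.5·IQR = 215.00 − 457.50 = -242.50.
Upper fence = Q3 + 1.5·IQR = 520.00 + 457.50 = 977.50.
990 > 977.50 → outlier.
1033 > 977.50 → outlier.
1303 > 977.50 → outlier.
1499 > 977.50 → outlier.
All remaining values lie within [-242.50, 977.50].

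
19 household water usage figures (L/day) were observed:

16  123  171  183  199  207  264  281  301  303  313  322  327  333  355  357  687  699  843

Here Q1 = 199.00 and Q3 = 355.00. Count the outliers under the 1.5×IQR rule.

3

IQR = 156.00; fences at 199.00 − 234.00 = -35.00 and 355.00 + 234.00 = 589.00.
Outside the cutoffs: 687, 699, 843.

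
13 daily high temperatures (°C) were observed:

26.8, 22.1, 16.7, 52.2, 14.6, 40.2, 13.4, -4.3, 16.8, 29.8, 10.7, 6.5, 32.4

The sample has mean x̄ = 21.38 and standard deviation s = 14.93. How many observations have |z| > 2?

Cutoffs: x̄ ± 2s = [-8.48, 51.24].
Outside the cutoffs: 52.2.

1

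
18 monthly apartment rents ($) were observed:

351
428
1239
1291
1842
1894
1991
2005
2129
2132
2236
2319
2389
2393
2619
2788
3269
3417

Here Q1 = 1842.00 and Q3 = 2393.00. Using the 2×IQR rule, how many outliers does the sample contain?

2

IQR = 551.00; fences at 1842.00 − 1102.00 = 740.00 and 2393.00 + 1102.00 = 3495.00.
Outside the cutoffs: 351, 428.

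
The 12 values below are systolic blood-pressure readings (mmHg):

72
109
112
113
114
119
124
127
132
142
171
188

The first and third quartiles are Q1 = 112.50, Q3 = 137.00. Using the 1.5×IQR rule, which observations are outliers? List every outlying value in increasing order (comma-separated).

72, 188

IQR = Q3 − Q1 = 137.00 − 112.50 = 24.50.
Lower fence = Q1 − 1.5·IQR = 112.50 − 36.75 = 75.75.
Upper fence = Q3 + 1.5·IQR = 137.00 + 36.75 = 173.75.
72 < 75.75 → outlier.
188 > 173.75 → outlier.
All remaining values lie within [75.75, 173.75].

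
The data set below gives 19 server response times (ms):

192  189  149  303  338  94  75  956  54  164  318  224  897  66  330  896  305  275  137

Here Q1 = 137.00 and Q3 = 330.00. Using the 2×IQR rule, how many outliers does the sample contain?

IQR = 193.00; fences at 137.00 − 386.00 = -249.00 and 330.00 + 386.00 = 716.00.
Outside the cutoffs: 896, 897, 956.

3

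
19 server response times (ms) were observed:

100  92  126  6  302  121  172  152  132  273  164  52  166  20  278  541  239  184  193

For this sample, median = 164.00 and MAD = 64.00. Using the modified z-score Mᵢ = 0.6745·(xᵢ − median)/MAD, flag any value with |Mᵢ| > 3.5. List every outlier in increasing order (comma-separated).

541

|Mᵢ| > 3.5 ⇔ |xᵢ − 164.00| > 3.5·64.00/0.6745 = 332.10.
So outliers lie outside [-168.10, 496.10].
541: M = 3.97 → outlier.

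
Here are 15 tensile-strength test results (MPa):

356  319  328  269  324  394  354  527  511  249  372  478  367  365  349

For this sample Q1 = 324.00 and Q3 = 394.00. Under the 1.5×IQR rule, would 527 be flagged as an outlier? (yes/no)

yes

IQR = Q3 − Q1 = 394.00 − 324.00 = 70.00.
Lower fence = Q1 − 1.5·IQR = 324.00 − 105.00 = 219.00.
Upper fence = Q3 + 1.5·IQR = 394.00 + 105.00 = 499.00.
527 lies above the upper fence.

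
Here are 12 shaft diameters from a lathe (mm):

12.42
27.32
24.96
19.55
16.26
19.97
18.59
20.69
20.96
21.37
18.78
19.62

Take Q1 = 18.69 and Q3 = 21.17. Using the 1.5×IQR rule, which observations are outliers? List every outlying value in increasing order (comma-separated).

IQR = Q3 − Q1 = 21.17 − 18.69 = 2.48.
Lower fence = Q1 − 1.5·IQR = 18.69 − 3.72 = 14.97.
Upper fence = Q3 + 1.5·IQR = 21.17 + 3.72 = 24.89.
12.42 < 14.97 → outlier.
24.96 > 24.89 → outlier.
27.32 > 24.89 → outlier.
All remaining values lie within [14.97, 24.89].

12.42, 24.96, 27.32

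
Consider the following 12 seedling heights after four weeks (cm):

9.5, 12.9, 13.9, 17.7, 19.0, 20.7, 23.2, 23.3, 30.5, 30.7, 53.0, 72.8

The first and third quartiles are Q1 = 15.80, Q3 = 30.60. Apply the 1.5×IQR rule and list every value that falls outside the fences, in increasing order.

IQR = Q3 − Q1 = 30.60 − 15.80 = 14.80.
Lower fence = Q1 − 1.5·IQR = 15.80 − 22.20 = -6.40.
Upper fence = Q3 + 1.5·IQR = 30.60 + 22.20 = 52.80.
53.0 > 52.80 → outlier.
72.8 > 52.80 → outlier.
All remaining values lie within [-6.40, 52.80].

53.0, 72.8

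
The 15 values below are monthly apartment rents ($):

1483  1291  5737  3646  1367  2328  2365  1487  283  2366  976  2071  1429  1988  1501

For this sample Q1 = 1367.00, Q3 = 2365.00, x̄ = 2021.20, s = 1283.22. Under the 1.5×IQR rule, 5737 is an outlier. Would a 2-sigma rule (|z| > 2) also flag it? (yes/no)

yes

z = (5737 − 2021.20) / 1283.22 = 2.90.
|z| = 2.90 > 2.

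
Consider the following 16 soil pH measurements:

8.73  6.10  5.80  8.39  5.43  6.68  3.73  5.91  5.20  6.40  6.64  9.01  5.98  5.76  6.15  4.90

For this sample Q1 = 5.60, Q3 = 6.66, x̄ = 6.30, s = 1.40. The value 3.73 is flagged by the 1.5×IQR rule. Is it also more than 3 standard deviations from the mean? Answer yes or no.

no

z = (3.73 − 6.30) / 1.40 = -1.84.
|z| = 1.84 ≤ 3.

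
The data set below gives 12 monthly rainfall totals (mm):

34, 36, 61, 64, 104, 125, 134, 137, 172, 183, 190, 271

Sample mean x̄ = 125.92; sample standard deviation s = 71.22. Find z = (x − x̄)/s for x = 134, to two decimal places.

0.11

z = (134 − 125.92) / 71.22 = 0.11.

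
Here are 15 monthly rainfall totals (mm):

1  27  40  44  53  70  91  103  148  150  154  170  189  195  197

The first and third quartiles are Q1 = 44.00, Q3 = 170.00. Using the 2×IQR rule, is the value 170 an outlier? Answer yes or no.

IQR = Q3 − Q1 = 170.00 − 44.00 = 126.00.
Lower fence = Q1 − 2·IQR = 44.00 − 252.00 = -208.00.
Upper fence = Q3 + 2·IQR = 170.00 + 252.00 = 422.00.
170 lies within [-208.00, 422.00].

no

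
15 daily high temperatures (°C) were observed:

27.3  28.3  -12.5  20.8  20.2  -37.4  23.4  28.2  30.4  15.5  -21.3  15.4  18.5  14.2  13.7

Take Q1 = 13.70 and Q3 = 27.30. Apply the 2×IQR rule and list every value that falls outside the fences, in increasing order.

IQR = Q3 − Q1 = 27.30 − 13.70 = 13.60.
Lower fence = Q1 − 2·IQR = 13.70 − 27.20 = -13.50.
Upper fence = Q3 + 2·IQR = 27.30 + 27.20 = 54.50.
-37.4 < -13.50 → outlier.
-21.3 < -13.50 → outlier.
All remaining values lie within [-13.50, 54.50].

-37.4, -21.3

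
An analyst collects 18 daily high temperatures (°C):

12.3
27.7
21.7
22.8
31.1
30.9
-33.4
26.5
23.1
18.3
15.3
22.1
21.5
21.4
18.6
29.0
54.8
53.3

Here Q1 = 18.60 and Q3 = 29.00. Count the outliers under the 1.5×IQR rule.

3

IQR = 10.40; fences at 18.60 − 15.60 = 3.00 and 29.00 + 15.60 = 44.60.
Outside the cutoffs: -33.4, 53.3, 54.8.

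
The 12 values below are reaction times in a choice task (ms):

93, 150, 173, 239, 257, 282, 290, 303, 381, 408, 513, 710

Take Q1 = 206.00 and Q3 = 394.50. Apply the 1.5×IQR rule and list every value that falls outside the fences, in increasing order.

710

IQR = Q3 − Q1 = 394.50 − 206.00 = 188.50.
Lower fence = Q1 − 1.5·IQR = 206.00 − 282.75 = -76.75.
Upper fence = Q3 + 1.5·IQR = 394.50 + 282.75 = 677.25.
710 > 677.25 → outlier.
All remaining values lie within [-76.75, 677.25].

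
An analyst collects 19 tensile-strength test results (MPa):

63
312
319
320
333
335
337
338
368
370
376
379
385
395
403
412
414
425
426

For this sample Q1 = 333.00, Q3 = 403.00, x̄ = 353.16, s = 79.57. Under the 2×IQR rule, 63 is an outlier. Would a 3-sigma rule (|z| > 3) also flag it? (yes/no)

z = (63 − 353.16) / 79.57 = -3.65.
|z| = 3.65 > 3.

yes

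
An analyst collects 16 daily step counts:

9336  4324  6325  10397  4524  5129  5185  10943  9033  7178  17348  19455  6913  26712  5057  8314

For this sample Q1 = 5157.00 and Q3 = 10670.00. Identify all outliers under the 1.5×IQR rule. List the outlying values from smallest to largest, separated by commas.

19455, 26712

IQR = Q3 − Q1 = 10670.00 − 5157.00 = 5513.00.
Lower fence = Q1 − 1.5·IQR = 5157.00 − 8269.50 = -3112.50.
Upper fence = Q3 + 1.5·IQR = 10670.00 + 8269.50 = 18939.50.
19455 > 18939.50 → outlier.
26712 > 18939.50 → outlier.
All remaining values lie within [-3112.50, 18939.50].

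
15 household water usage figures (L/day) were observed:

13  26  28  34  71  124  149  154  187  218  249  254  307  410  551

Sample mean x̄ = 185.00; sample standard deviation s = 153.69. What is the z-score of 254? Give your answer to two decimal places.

0.45

z = (254 − 185.00) / 153.69 = 0.45.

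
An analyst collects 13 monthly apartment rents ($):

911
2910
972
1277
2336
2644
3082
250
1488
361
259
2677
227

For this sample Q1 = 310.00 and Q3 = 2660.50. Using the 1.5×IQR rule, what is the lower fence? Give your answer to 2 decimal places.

-3215.75

IQR = Q3 − Q1 = 2660.50 − 310.00 = 2350.50.
Lower fence = Q1 − 1.5·IQR = 310.00 − 3525.75 = -3215.75.
Upper fence = Q3 + 1.5·IQR = 2660.50 + 3525.75 = 6186.25.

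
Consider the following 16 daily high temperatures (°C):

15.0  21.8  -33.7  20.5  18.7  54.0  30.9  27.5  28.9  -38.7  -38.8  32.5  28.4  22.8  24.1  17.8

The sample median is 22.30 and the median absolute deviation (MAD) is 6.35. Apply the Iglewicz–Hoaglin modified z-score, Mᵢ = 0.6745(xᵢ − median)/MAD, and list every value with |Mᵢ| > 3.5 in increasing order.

-38.8, -38.7, -33.7

|Mᵢ| > 3.5 ⇔ |xᵢ − 22.30| > 3.5·6.35/0.6745 = 32.95.
So outliers lie outside [-10.65, 55.25].
-38.8: M = -6.49 → outlier.
-38.7: M = -6.48 → outlier.
-33.7: M = -5.95 → outlier.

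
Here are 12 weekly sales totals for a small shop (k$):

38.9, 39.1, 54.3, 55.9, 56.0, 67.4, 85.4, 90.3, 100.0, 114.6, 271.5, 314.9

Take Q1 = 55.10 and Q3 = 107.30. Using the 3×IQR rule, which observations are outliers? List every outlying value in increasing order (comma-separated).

271.5, 314.9

IQR = Q3 − Q1 = 107.30 − 55.10 = 52.20.
Lower fence = Q1 − 3·IQR = 55.10 − 156.60 = -101.50.
Upper fence = Q3 + 3·IQR = 107.30 + 156.60 = 263.90.
271.5 > 263.90 → outlier.
314.9 > 263.90 → outlier.
All remaining values lie within [-101.50, 263.90].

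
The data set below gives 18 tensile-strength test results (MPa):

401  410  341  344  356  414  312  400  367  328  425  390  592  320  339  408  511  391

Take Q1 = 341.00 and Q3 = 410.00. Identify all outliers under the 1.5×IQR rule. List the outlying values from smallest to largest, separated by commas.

592

IQR = Q3 − Q1 = 410.00 − 341.00 = 69.00.
Lower fence = Q1 − 1.5·IQR = 341.00 − 103.50 = 237.50.
Upper fence = Q3 + 1.5·IQR = 410.00 + 103.50 = 513.50.
592 > 513.50 → outlier.
All remaining values lie within [237.50, 513.50].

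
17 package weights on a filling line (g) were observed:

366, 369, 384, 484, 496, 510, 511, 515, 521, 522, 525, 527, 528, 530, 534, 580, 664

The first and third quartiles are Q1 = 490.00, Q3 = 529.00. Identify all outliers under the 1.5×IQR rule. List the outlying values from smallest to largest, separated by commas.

366, 369, 384, 664

IQR = Q3 − Q1 = 529.00 − 490.00 = 39.00.
Lower fence = Q1 − 1.5·IQR = 490.00 − 58.50 = 431.50.
Upper fence = Q3 + 1.5·IQR = 529.00 + 58.50 = 587.50.
366 < 431.50 → outlier.
369 < 431.50 → outlier.
384 < 431.50 → outlier.
664 > 587.50 → outlier.
All remaining values lie within [431.50, 587.50].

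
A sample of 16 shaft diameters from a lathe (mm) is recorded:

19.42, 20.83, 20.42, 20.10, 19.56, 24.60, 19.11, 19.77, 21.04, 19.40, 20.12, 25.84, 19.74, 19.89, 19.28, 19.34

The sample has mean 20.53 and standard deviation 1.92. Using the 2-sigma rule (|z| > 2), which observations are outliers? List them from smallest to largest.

Cutoffs at x̄ ± 2s: 20.53 ± 2·1.92 = [16.69, 24.37].
24.60: z = 2.12, |z| > 2 → outlier.
25.84: z = 2.77, |z| > 2 → outlier.
Every other value lies within [16.69, 24.37].

24.60, 25.84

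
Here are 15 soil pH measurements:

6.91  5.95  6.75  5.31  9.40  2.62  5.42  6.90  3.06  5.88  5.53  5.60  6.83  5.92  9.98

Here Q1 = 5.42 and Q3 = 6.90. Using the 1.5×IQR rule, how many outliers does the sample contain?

IQR = 1.48; fences at 5.42 − 2.22 = 3.20 and 6.90 + 2.22 = 9.12.
Outside the cutoffs: 2.62, 3.06, 9.40, 9.98.

4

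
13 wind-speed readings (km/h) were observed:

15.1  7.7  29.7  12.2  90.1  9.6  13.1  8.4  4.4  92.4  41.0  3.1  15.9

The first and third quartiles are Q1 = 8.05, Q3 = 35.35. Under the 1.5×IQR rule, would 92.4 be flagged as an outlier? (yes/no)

yes

IQR = Q3 − Q1 = 35.35 − 8.05 = 27.30.
Lower fence = Q1 − 1.5·IQR = 8.05 − 40.95 = -32.90.
Upper fence = Q3 + 1.5·IQR = 35.35 + 40.95 = 76.30.
92.4 lies above the upper fence.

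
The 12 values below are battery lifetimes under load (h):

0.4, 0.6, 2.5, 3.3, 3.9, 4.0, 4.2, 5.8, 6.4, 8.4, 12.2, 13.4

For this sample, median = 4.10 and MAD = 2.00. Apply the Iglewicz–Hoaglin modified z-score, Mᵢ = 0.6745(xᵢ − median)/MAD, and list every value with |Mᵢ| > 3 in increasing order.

|Mᵢ| > 3 ⇔ |xᵢ − 4.10| > 3·2.00/0.6745 = 8.90.
So outliers lie outside [-4.80, 13.00].
13.4: M = 3.14 → outlier.

13.4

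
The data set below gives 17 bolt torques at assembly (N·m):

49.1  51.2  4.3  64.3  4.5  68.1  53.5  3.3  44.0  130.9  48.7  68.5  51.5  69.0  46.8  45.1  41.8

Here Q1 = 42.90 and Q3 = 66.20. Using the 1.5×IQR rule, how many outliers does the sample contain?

4

IQR = 23.30; fences at 42.90 − 34.95 = 7.95 and 66.20 + 34.95 = 101.15.
Outside the cutoffs: 3.3, 4.3, 4.5, 130.9.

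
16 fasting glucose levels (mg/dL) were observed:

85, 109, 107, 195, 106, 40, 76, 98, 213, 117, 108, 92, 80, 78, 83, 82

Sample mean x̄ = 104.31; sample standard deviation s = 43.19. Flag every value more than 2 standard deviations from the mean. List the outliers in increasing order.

Cutoffs at x̄ ± 2s: 104.31 ± 2·43.19 = [17.93, 190.69].
195: z = 2.10, |z| > 2 → outlier.
213: z = 2.52, |z| > 2 → outlier.
Every other value lies within [17.93, 190.69].

195, 213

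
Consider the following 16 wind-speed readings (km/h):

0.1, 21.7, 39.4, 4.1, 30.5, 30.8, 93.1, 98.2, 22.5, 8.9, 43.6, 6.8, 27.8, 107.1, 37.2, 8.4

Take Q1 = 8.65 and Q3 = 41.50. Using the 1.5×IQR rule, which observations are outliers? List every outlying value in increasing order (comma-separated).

93.1, 98.2, 107.1

IQR = Q3 − Q1 = 41.50 − 8.65 = 32.85.
Lower fence = Q1 − 1.5·IQR = 8.65 − 49.275 = -40.625.
Upper fence = Q3 + 1.5·IQR = 41.50 + 49.275 = 90.775.
93.1 > 90.775 → outlier.
98.2 > 90.775 → outlier.
107.1 > 90.775 → outlier.
All remaining values lie within [-40.625, 90.775].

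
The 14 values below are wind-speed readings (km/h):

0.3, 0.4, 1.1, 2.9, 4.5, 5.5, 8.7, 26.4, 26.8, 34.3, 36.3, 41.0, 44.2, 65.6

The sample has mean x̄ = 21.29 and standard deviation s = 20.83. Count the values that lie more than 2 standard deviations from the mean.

1

Cutoffs: x̄ ± 2s = [-20.37, 62.95].
Outside the cutoffs: 65.6.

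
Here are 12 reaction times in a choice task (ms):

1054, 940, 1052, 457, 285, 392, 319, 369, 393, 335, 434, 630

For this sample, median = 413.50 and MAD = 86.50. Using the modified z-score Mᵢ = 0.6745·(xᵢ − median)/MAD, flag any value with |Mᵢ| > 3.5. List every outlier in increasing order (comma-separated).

|Mᵢ| > 3.5 ⇔ |xᵢ − 413.50| > 3.5·86.50/0.6745 = 448.85.
So outliers lie outside [-35.35, 862.35].
940: M = 4.11 → outlier.
1052: M = 4.98 → outlier.
1054: M = 4.99 → outlier.

940, 1052, 1054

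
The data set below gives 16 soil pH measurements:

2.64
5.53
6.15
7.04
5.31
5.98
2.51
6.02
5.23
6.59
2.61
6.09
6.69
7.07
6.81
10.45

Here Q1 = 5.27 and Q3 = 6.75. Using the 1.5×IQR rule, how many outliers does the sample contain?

4

IQR = 1.48; fences at 5.27 − 2.22 = 3.05 and 6.75 + 2.22 = 8.97.
Outside the cutoffs: 2.51, 2.61, 2.64, 10.45.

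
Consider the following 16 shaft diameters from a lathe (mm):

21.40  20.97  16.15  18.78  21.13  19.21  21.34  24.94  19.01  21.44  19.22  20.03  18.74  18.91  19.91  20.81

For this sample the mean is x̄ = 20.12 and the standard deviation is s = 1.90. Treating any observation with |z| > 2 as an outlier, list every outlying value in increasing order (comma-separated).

16.15, 24.94

Cutoffs at x̄ ± 2s: 20.12 ± 2·1.90 = [16.32, 23.92].
16.15: z = -2.09, |z| > 2 → outlier.
24.94: z = 2.54, |z| > 2 → outlier.
Every other value lies within [16.32, 23.92].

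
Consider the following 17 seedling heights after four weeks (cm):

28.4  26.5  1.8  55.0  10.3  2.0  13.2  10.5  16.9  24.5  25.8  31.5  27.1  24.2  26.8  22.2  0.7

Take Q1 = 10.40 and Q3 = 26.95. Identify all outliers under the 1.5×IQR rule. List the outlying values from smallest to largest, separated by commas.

IQR = Q3 − Q1 = 26.95 − 10.40 = 16.55.
Lower fence = Q1 − 1.5·IQR = 10.40 − 24.825 = -14.425.
Upper fence = Q3 + 1.5·IQR = 26.95 + 24.825 = 51.775.
55.0 > 51.775 → outlier.
All remaining values lie within [-14.425, 51.775].

55.0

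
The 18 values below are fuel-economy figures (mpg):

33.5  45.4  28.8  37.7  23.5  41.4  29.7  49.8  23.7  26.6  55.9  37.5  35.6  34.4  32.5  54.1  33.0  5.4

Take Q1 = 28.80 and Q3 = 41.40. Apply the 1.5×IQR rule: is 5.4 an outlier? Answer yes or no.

yes

IQR = Q3 − Q1 = 41.40 − 28.80 = 12.60.
Lower fence = Q1 − 1.5·IQR = 28.80 − 18.90 = 9.90.
Upper fence = Q3 + 1.5·IQR = 41.40 + 18.90 = 60.30.
5.4 lies below the lower fence.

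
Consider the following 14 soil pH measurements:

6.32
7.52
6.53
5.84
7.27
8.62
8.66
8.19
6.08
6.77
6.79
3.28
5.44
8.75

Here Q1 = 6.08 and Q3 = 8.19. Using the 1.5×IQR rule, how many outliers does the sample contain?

0

IQR = 2.11; fences at 6.08 − 3.165 = 2.915 and 8.19 + 3.165 = 11.355.
Every value lies within the cutoffs.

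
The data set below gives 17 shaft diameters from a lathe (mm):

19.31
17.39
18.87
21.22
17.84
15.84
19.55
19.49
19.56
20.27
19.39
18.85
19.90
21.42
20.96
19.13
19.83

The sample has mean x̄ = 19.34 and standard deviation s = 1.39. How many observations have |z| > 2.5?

Cutoffs: x̄ ± 2.5s = [15.865, 22.815].
Outside the cutoffs: 15.84.

1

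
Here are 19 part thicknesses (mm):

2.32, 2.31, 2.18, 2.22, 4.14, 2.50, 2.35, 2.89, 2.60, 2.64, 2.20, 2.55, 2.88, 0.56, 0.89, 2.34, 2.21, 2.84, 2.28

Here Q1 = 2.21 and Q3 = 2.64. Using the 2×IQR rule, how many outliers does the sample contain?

3

IQR = 0.43; fences at 2.21 − 0.86 = 1.35 and 2.64 + 0.86 = 3.50.
Outside the cutoffs: 0.56, 0.89, 4.14.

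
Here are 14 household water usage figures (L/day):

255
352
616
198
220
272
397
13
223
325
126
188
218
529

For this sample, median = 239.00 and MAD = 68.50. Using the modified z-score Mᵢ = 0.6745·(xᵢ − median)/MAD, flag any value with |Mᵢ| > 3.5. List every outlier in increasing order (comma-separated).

616

|Mᵢ| > 3.5 ⇔ |xᵢ − 239.00| > 3.5·68.50/0.6745 = 355.45.
So outliers lie outside [-116.45, 594.45].
616: M = 3.71 → outlier.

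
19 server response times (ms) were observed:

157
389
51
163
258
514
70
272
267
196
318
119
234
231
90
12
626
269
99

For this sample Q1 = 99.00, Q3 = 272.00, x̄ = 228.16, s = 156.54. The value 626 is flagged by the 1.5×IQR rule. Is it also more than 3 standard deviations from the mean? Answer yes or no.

z = (626 − 228.16) / 156.54 = 2.54.
|z| = 2.54 ≤ 3.

no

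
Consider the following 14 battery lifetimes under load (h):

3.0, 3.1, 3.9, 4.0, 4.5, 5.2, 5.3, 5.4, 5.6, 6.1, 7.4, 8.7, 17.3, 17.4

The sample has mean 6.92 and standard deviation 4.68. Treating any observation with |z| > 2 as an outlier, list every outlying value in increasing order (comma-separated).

Cutoffs at x̄ ± 2s: 6.92 ± 2·4.68 = [-2.44, 16.28].
17.3: z = 2.22, |z| > 2 → outlier.
17.4: z = 2.24, |z| > 2 → outlier.
Every other value lies within [-2.44, 16.28].

17.3, 17.4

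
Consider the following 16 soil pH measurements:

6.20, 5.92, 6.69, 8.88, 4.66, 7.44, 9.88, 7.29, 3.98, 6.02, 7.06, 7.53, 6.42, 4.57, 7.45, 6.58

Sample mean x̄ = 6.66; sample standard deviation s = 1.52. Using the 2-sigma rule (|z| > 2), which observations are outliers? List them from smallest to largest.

Cutoffs at x̄ ± 2s: 6.66 ± 2·1.52 = [3.62, 9.70].
9.88: z = 2.12, |z| > 2 → outlier.
Every other value lies within [3.62, 9.70].

9.88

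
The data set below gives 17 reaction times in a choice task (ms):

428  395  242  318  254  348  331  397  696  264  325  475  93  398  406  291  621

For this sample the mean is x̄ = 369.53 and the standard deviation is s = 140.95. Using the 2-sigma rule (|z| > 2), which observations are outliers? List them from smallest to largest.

696

Cutoffs at x̄ ± 2s: 369.53 ± 2·140.95 = [87.63, 651.43].
696: z = 2.32, |z| > 2 → outlier.
Every other value lies within [87.63, 651.43].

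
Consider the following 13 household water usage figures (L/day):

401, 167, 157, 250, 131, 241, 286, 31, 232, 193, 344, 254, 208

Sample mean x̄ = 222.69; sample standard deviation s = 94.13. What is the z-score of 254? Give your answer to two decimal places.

0.33

z = (254 − 222.69) / 94.13 = 0.33.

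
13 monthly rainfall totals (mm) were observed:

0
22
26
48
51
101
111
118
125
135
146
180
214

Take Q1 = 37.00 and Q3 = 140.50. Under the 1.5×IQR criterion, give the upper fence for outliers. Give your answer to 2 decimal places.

IQR = Q3 − Q1 = 140.50 − 37.00 = 103.50.
Lower fence = Q1 − 1.5·IQR = 37.00 − 155.25 = -118.25.
Upper fence = Q3 + 1.5·IQR = 140.50 + 155.25 = 295.75.

295.75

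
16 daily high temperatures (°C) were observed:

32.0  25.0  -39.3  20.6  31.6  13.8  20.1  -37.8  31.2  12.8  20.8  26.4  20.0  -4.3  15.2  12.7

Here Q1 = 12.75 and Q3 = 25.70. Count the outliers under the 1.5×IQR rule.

2

IQR = 12.95; fences at 12.75 − 19.425 = -6.675 and 25.70 + 19.425 = 45.125.
Outside the cutoffs: -39.3, -37.8.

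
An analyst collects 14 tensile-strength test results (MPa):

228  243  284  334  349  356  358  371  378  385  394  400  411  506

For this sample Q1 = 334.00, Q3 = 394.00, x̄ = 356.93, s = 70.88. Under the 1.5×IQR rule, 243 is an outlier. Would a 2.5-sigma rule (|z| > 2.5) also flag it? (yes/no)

no

z = (243 − 356.93) / 70.88 = -1.61.
|z| = 1.61 ≤ 2.5.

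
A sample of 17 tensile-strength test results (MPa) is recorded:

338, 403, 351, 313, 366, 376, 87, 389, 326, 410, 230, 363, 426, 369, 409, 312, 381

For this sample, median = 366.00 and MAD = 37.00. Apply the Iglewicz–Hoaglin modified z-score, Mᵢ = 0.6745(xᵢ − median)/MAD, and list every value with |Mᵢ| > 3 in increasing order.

87

|Mᵢ| > 3 ⇔ |xᵢ − 366.00| > 3·37.00/0.6745 = 164.57.
So outliers lie outside [201.43, 530.57].
87: M = -5.09 → outlier.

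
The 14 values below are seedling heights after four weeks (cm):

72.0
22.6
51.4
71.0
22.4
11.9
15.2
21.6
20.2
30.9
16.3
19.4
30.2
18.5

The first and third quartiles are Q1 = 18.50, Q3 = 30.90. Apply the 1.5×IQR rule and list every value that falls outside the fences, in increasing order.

51.4, 71.0, 72.0

IQR = Q3 − Q1 = 30.90 − 18.50 = 12.40.
Lower fence = Q1 − 1.5·IQR = 18.50 − 18.60 = -0.10.
Upper fence = Q3 + 1.5·IQR = 30.90 + 18.60 = 49.50.
51.4 > 49.50 → outlier.
71.0 > 49.50 → outlier.
72.0 > 49.50 → outlier.
All remaining values lie within [-0.10, 49.50].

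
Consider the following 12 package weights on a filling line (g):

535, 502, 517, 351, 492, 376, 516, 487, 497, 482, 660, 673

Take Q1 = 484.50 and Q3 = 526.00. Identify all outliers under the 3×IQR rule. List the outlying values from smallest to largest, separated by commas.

351, 660, 673

IQR = Q3 − Q1 = 526.00 − 484.50 = 41.50.
Lower fence = Q1 − 3·IQR = 484.50 − 124.50 = 360.00.
Upper fence = Q3 + 3·IQR = 526.00 + 124.50 = 650.50.
351 < 360.00 → outlier.
660 > 650.50 → outlier.
673 > 650.50 → outlier.
All remaining values lie within [360.00, 650.50].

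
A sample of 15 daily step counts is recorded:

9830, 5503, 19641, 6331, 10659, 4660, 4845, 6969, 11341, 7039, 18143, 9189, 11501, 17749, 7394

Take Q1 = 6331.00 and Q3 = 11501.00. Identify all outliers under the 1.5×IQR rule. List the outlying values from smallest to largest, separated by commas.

IQR = Q3 − Q1 = 11501.00 − 6331.00 = 5170.00.
Lower fence = Q1 − 1.5·IQR = 6331.00 − 7755.00 = -1424.00.
Upper fence = Q3 + 1.5·IQR = 11501.00 + 7755.00 = 19256.00.
19641 > 19256.00 → outlier.
All remaining values lie within [-1424.00, 19256.00].

19641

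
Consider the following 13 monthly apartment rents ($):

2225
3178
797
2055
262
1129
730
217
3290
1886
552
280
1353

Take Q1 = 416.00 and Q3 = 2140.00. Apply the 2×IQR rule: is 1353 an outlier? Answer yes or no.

no

IQR = Q3 − Q1 = 2140.00 − 416.00 = 1724.00.
Lower fence = Q1 − 2·IQR = 416.00 − 3448.00 = -3032.00.
Upper fence = Q3 + 2·IQR = 2140.00 + 3448.00 = 5588.00.
1353 lies within [-3032.00, 5588.00].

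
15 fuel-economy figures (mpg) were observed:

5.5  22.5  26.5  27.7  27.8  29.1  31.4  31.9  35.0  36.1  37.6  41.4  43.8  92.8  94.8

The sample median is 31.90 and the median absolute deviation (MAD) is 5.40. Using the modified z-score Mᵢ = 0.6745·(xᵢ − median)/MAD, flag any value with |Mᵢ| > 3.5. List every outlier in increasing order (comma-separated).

|Mᵢ| > 3.5 ⇔ |xᵢ − 31.90| > 3.5·5.40/0.6745 = 28.02.
So outliers lie outside [3.88, 59.92].
92.8: M = 7.61 → outlier.
94.8: M = 7.86 → outlier.

92.8, 94.8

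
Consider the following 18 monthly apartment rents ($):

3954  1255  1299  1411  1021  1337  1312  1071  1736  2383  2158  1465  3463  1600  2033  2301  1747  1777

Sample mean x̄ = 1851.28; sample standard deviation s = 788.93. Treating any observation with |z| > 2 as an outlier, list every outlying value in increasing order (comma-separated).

3463, 3954

Cutoffs at x̄ ± 2s: 1851.28 ± 2·788.93 = [273.42, 3429.14].
3463: z = 2.04, |z| > 2 → outlier.
3954: z = 2.67, |z| > 2 → outlier.
Every other value lies within [273.42, 3429.14].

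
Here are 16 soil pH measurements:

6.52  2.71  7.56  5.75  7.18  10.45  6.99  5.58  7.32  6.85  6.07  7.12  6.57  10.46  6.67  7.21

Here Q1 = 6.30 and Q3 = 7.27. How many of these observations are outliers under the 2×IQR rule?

3

IQR = 0.97; fences at 6.30 − 1.94 = 4.36 and 7.27 + 1.94 = 9.21.
Outside the cutoffs: 2.71, 10.45, 10.46.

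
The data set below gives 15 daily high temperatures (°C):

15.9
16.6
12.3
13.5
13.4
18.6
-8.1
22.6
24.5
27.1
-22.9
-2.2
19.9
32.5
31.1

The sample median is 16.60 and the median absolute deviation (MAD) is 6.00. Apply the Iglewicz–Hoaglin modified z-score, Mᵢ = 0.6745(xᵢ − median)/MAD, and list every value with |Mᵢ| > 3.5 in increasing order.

|Mᵢ| > 3.5 ⇔ |xᵢ − 16.60| > 3.5·6.00/0.6745 = 31.13.
So outliers lie outside [-14.53, 47.73].
-22.9: M = -4.44 → outlier.

-22.9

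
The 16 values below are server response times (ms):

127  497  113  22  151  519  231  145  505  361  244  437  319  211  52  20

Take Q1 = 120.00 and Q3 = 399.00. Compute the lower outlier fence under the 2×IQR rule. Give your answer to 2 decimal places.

IQR = Q3 − Q1 = 399.00 − 120.00 = 279.00.
Lower fence = Q1 − 2·IQR = 120.00 − 558.00 = -438.00.
Upper fence = Q3 + 2·IQR = 399.00 + 558.00 = 957.00.

-438.00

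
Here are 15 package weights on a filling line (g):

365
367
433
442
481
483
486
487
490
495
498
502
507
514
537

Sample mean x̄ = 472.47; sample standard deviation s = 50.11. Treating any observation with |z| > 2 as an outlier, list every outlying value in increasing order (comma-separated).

Cutoffs at x̄ ± 2s: 472.47 ± 2·50.11 = [372.25, 572.69].
365: z = -2.14, |z| > 2 → outlier.
367: z = -2.10, |z| > 2 → outlier.
Every other value lies within [372.25, 572.69].

365, 367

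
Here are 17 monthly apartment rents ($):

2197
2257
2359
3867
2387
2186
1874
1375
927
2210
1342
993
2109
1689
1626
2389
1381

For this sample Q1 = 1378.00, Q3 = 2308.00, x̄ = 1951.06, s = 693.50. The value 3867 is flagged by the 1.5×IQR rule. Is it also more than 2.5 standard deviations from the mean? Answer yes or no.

z = (3867 − 1951.06) / 693.50 = 2.76.
|z| = 2.76 > 2.5.

yes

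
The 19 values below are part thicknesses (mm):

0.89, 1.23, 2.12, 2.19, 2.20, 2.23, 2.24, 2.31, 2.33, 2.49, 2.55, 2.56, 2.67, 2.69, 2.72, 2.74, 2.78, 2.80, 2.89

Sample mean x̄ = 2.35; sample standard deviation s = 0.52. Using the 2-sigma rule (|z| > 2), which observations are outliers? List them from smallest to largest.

Cutoffs at x̄ ± 2s: 2.35 ± 2·0.52 = [1.31, 3.39].
0.89: z = -2.81, |z| > 2 → outlier.
1.23: z = -2.15, |z| > 2 → outlier.
Every other value lies within [1.31, 3.39].

0.89, 1.23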